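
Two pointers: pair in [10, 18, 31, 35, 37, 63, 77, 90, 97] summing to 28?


lo=0(10)+hi=8(97)=107
lo=0(10)+hi=7(90)=100
lo=0(10)+hi=6(77)=87
lo=0(10)+hi=5(63)=73
lo=0(10)+hi=4(37)=47
lo=0(10)+hi=3(35)=45
lo=0(10)+hi=2(31)=41
lo=0(10)+hi=1(18)=28

Yes: 10+18=28


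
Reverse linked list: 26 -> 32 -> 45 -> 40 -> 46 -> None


Step 1: curr=26, set curr.next=prev(None) | reversed so far: 26
Step 2: curr=32, set curr.next=prev(26) | reversed so far: 32 -> 26
Step 3: curr=45, set curr.next=prev(32) | reversed so far: 45 -> 32 -> 26
Step 4: curr=40, set curr.next=prev(45) | reversed so far: 40 -> 45 -> 32 -> 26
Step 5: curr=46, set curr.next=prev(40) | reversed so far: 46 -> 40 -> 45 -> 32 -> 26

46 -> 40 -> 45 -> 32 -> 26 -> None


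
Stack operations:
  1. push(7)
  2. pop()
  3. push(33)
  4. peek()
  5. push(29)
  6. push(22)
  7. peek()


push(7) -> [7]
pop()->7, []
push(33) -> [33]
peek()->33
push(29) -> [33, 29]
push(22) -> [33, 29, 22]
peek()->22

Final stack: [33, 29, 22]


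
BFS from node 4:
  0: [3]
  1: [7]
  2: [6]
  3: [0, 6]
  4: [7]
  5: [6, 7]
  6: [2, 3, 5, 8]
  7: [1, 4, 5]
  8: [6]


Visit 4, enqueue [7]
Visit 7, enqueue [1, 5]
Visit 1, enqueue []
Visit 5, enqueue [6]
Visit 6, enqueue [2, 3, 8]
Visit 2, enqueue []
Visit 3, enqueue [0]
Visit 8, enqueue []
Visit 0, enqueue []

BFS order: [4, 7, 1, 5, 6, 2, 3, 8, 0]


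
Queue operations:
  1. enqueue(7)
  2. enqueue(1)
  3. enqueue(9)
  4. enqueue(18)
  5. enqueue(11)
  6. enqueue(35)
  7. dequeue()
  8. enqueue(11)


enqueue(7) -> [7]
enqueue(1) -> [7, 1]
enqueue(9) -> [7, 1, 9]
enqueue(18) -> [7, 1, 9, 18]
enqueue(11) -> [7, 1, 9, 18, 11]
enqueue(35) -> [7, 1, 9, 18, 11, 35]
dequeue()->7, [1, 9, 18, 11, 35]
enqueue(11) -> [1, 9, 18, 11, 35, 11]

Final queue: [1, 9, 18, 11, 35, 11]


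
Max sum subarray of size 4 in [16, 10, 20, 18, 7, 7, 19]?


[0:4]: 64
[1:5]: 55
[2:6]: 52
[3:7]: 51

Max: 64 at [0:4]


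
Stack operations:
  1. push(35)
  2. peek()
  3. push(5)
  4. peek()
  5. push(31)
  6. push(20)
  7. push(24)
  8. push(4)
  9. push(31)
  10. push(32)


push(35) -> [35]
peek()->35
push(5) -> [35, 5]
peek()->5
push(31) -> [35, 5, 31]
push(20) -> [35, 5, 31, 20]
push(24) -> [35, 5, 31, 20, 24]
push(4) -> [35, 5, 31, 20, 24, 4]
push(31) -> [35, 5, 31, 20, 24, 4, 31]
push(32) -> [35, 5, 31, 20, 24, 4, 31, 32]

Final stack: [35, 5, 31, 20, 24, 4, 31, 32]


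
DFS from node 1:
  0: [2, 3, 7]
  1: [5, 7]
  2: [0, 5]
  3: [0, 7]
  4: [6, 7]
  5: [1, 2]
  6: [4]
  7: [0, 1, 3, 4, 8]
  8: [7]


Visit 1, push [7, 5]
Visit 5, push [2]
Visit 2, push [0]
Visit 0, push [7, 3]
Visit 3, push [7]
Visit 7, push [8, 4]
Visit 4, push [6]
Visit 6, push []
Visit 8, push []

DFS order: [1, 5, 2, 0, 3, 7, 4, 6, 8]


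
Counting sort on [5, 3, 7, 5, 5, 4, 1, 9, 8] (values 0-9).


Input: [5, 3, 7, 5, 5, 4, 1, 9, 8]
Counts: [0, 1, 0, 1, 1, 3, 0, 1, 1, 1]

Sorted: [1, 3, 4, 5, 5, 5, 7, 8, 9]


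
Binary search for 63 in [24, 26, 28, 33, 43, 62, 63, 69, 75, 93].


Step 1: lo=0, hi=9, mid=4, val=43
Step 2: lo=5, hi=9, mid=7, val=69
Step 3: lo=5, hi=6, mid=5, val=62
Step 4: lo=6, hi=6, mid=6, val=63

Found at index 6


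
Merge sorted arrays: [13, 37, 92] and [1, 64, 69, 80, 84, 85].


Take 1 from B
Take 13 from A
Take 37 from A
Take 64 from B
Take 69 from B
Take 80 from B
Take 84 from B
Take 85 from B

Merged: [1, 13, 37, 64, 69, 80, 84, 85, 92]


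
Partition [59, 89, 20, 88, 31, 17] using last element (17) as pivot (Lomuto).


Pivot: 17
Place pivot at 0: [17, 89, 20, 88, 31, 59]

Partitioned: [17, 89, 20, 88, 31, 59]


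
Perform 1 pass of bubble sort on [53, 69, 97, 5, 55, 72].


Initial: [53, 69, 97, 5, 55, 72]
Pass 1: [53, 69, 5, 55, 72, 97] (3 swaps)

After 1 pass: [53, 69, 5, 55, 72, 97]


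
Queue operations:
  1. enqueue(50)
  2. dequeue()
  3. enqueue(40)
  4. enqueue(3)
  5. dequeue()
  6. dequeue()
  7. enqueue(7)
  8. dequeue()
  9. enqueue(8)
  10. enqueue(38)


enqueue(50) -> [50]
dequeue()->50, []
enqueue(40) -> [40]
enqueue(3) -> [40, 3]
dequeue()->40, [3]
dequeue()->3, []
enqueue(7) -> [7]
dequeue()->7, []
enqueue(8) -> [8]
enqueue(38) -> [8, 38]

Final queue: [8, 38]


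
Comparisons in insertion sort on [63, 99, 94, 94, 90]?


Algorithm: insertion sort
Input: [63, 99, 94, 94, 90]
Sorted: [63, 90, 94, 94, 99]

9


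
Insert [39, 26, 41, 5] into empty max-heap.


Insert 39: [39]
Insert 26: [39, 26]
Insert 41: [41, 26, 39]
Insert 5: [41, 26, 39, 5]

Final heap: [41, 26, 39, 5]


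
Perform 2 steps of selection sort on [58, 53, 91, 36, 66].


Initial: [58, 53, 91, 36, 66]
Step 1: min=36 at 3
  Swap: [36, 53, 91, 58, 66]
Step 2: min=53 at 1
  Swap: [36, 53, 91, 58, 66]

After 2 steps: [36, 53, 91, 58, 66]


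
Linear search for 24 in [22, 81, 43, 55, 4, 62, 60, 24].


i=0: 22!=24
i=1: 81!=24
i=2: 43!=24
i=3: 55!=24
i=4: 4!=24
i=5: 62!=24
i=6: 60!=24
i=7: 24==24 found!

Found at 7, 8 comps


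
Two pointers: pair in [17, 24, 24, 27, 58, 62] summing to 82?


lo=0(17)+hi=5(62)=79
lo=1(24)+hi=5(62)=86
lo=1(24)+hi=4(58)=82

Yes: 24+58=82


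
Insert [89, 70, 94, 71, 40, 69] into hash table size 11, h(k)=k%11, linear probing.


Insert 89: h=1 -> slot 1
Insert 70: h=4 -> slot 4
Insert 94: h=6 -> slot 6
Insert 71: h=5 -> slot 5
Insert 40: h=7 -> slot 7
Insert 69: h=3 -> slot 3

Table: [None, 89, None, 69, 70, 71, 94, 40, None, None, None]


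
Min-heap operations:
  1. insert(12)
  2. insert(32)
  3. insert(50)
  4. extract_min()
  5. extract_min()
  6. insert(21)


insert(12) -> [12]
insert(32) -> [12, 32]
insert(50) -> [12, 32, 50]
extract_min()->12, [32, 50]
extract_min()->32, [50]
insert(21) -> [21, 50]

Final heap: [21, 50]


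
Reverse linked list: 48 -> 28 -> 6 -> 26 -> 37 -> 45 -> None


Step 1: curr=48, set curr.next=prev(None) | reversed so far: 48
Step 2: curr=28, set curr.next=prev(48) | reversed so far: 28 -> 48
Step 3: curr=6, set curr.next=prev(28) | reversed so far: 6 -> 28 -> 48
Step 4: curr=26, set curr.next=prev(6) | reversed so far: 26 -> 6 -> 28 -> 48
Step 5: curr=37, set curr.next=prev(26) | reversed so far: 37 -> 26 -> 6 -> 28 -> 48
Step 6: curr=45, set curr.next=prev(37) | reversed so far: 45 -> 37 -> 26 -> 6 -> 28 -> 48

45 -> 37 -> 26 -> 6 -> 28 -> 48 -> None


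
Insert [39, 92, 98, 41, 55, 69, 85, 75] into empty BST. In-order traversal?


Insert 39: root
Insert 92: R from 39
Insert 98: R from 39 -> R from 92
Insert 41: R from 39 -> L from 92
Insert 55: R from 39 -> L from 92 -> R from 41
Insert 69: R from 39 -> L from 92 -> R from 41 -> R from 55
Insert 85: R from 39 -> L from 92 -> R from 41 -> R from 55 -> R from 69
Insert 75: R from 39 -> L from 92 -> R from 41 -> R from 55 -> R from 69 -> L from 85

In-order: [39, 41, 55, 69, 75, 85, 92, 98]


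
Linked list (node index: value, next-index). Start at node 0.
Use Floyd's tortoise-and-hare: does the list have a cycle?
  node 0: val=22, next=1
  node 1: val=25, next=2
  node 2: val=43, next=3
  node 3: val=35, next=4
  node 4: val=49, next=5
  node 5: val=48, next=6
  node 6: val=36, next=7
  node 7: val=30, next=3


Floyd's tortoise (slow, +1) and hare (fast, +2):
  init: slow=0, fast=0
  step 1: slow=1, fast=2
  step 2: slow=2, fast=4
  step 3: slow=3, fast=6
  step 4: slow=4, fast=3
  step 5: slow=5, fast=5
  slow == fast at node 5: cycle detected

Cycle: yes


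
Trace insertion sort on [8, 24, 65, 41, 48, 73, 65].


Initial: [8, 24, 65, 41, 48, 73, 65]
Insert 24: [8, 24, 65, 41, 48, 73, 65]
Insert 65: [8, 24, 65, 41, 48, 73, 65]
Insert 41: [8, 24, 41, 65, 48, 73, 65]
Insert 48: [8, 24, 41, 48, 65, 73, 65]
Insert 73: [8, 24, 41, 48, 65, 73, 65]
Insert 65: [8, 24, 41, 48, 65, 65, 73]

Sorted: [8, 24, 41, 48, 65, 65, 73]


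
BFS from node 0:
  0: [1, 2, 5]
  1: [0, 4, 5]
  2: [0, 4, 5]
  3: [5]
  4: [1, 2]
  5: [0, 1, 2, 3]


Visit 0, enqueue [1, 2, 5]
Visit 1, enqueue [4]
Visit 2, enqueue []
Visit 5, enqueue [3]
Visit 4, enqueue []
Visit 3, enqueue []

BFS order: [0, 1, 2, 5, 4, 3]


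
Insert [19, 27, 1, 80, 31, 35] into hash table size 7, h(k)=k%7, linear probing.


Insert 19: h=5 -> slot 5
Insert 27: h=6 -> slot 6
Insert 1: h=1 -> slot 1
Insert 80: h=3 -> slot 3
Insert 31: h=3, 1 probes -> slot 4
Insert 35: h=0 -> slot 0

Table: [35, 1, None, 80, 31, 19, 27]


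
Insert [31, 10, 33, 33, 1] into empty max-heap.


Insert 31: [31]
Insert 10: [31, 10]
Insert 33: [33, 10, 31]
Insert 33: [33, 33, 31, 10]
Insert 1: [33, 33, 31, 10, 1]

Final heap: [33, 33, 31, 10, 1]


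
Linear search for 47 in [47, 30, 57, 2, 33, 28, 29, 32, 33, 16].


i=0: 47==47 found!

Found at 0, 1 comps


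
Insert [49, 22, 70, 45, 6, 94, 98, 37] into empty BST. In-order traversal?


Insert 49: root
Insert 22: L from 49
Insert 70: R from 49
Insert 45: L from 49 -> R from 22
Insert 6: L from 49 -> L from 22
Insert 94: R from 49 -> R from 70
Insert 98: R from 49 -> R from 70 -> R from 94
Insert 37: L from 49 -> R from 22 -> L from 45

In-order: [6, 22, 37, 45, 49, 70, 94, 98]


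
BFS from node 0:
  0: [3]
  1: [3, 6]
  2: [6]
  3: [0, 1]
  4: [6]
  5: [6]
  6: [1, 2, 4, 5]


Visit 0, enqueue [3]
Visit 3, enqueue [1]
Visit 1, enqueue [6]
Visit 6, enqueue [2, 4, 5]
Visit 2, enqueue []
Visit 4, enqueue []
Visit 5, enqueue []

BFS order: [0, 3, 1, 6, 2, 4, 5]


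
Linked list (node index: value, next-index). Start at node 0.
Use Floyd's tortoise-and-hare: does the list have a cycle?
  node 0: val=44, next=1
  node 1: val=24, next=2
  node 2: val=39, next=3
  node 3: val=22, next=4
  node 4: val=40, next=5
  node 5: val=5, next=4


Floyd's tortoise (slow, +1) and hare (fast, +2):
  init: slow=0, fast=0
  step 1: slow=1, fast=2
  step 2: slow=2, fast=4
  step 3: slow=3, fast=4
  step 4: slow=4, fast=4
  slow == fast at node 4: cycle detected

Cycle: yes


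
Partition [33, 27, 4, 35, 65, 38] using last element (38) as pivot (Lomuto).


Pivot: 38
  33 <= 38: advance i (no swap)
  27 <= 38: advance i (no swap)
  4 <= 38: advance i (no swap)
  35 <= 38: advance i (no swap)
Place pivot at 4: [33, 27, 4, 35, 38, 65]

Partitioned: [33, 27, 4, 35, 38, 65]


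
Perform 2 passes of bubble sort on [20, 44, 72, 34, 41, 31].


Initial: [20, 44, 72, 34, 41, 31]
Pass 1: [20, 44, 34, 41, 31, 72] (3 swaps)
Pass 2: [20, 34, 41, 31, 44, 72] (3 swaps)

After 2 passes: [20, 34, 41, 31, 44, 72]


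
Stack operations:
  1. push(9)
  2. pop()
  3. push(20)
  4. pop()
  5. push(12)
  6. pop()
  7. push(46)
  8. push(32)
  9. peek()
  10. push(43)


push(9) -> [9]
pop()->9, []
push(20) -> [20]
pop()->20, []
push(12) -> [12]
pop()->12, []
push(46) -> [46]
push(32) -> [46, 32]
peek()->32
push(43) -> [46, 32, 43]

Final stack: [46, 32, 43]


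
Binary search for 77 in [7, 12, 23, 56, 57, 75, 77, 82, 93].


Step 1: lo=0, hi=8, mid=4, val=57
Step 2: lo=5, hi=8, mid=6, val=77

Found at index 6


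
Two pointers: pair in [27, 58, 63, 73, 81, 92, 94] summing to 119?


lo=0(27)+hi=6(94)=121
lo=0(27)+hi=5(92)=119

Yes: 27+92=119


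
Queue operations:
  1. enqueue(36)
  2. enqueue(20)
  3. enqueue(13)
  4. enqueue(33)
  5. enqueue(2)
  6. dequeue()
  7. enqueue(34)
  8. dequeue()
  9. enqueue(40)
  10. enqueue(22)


enqueue(36) -> [36]
enqueue(20) -> [36, 20]
enqueue(13) -> [36, 20, 13]
enqueue(33) -> [36, 20, 13, 33]
enqueue(2) -> [36, 20, 13, 33, 2]
dequeue()->36, [20, 13, 33, 2]
enqueue(34) -> [20, 13, 33, 2, 34]
dequeue()->20, [13, 33, 2, 34]
enqueue(40) -> [13, 33, 2, 34, 40]
enqueue(22) -> [13, 33, 2, 34, 40, 22]

Final queue: [13, 33, 2, 34, 40, 22]


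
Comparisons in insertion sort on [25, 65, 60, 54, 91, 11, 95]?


Algorithm: insertion sort
Input: [25, 65, 60, 54, 91, 11, 95]
Sorted: [11, 25, 54, 60, 65, 91, 95]

13


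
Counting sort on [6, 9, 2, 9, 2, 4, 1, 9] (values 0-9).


Input: [6, 9, 2, 9, 2, 4, 1, 9]
Counts: [0, 1, 2, 0, 1, 0, 1, 0, 0, 3]

Sorted: [1, 2, 2, 4, 6, 9, 9, 9]


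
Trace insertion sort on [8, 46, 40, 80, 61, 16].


Initial: [8, 46, 40, 80, 61, 16]
Insert 46: [8, 46, 40, 80, 61, 16]
Insert 40: [8, 40, 46, 80, 61, 16]
Insert 80: [8, 40, 46, 80, 61, 16]
Insert 61: [8, 40, 46, 61, 80, 16]
Insert 16: [8, 16, 40, 46, 61, 80]

Sorted: [8, 16, 40, 46, 61, 80]


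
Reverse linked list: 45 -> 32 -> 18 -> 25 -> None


Step 1: curr=45, set curr.next=prev(None) | reversed so far: 45
Step 2: curr=32, set curr.next=prev(45) | reversed so far: 32 -> 45
Step 3: curr=18, set curr.next=prev(32) | reversed so far: 18 -> 32 -> 45
Step 4: curr=25, set curr.next=prev(18) | reversed so far: 25 -> 18 -> 32 -> 45

25 -> 18 -> 32 -> 45 -> None


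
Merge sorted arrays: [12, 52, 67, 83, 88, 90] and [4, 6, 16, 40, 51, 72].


Take 4 from B
Take 6 from B
Take 12 from A
Take 16 from B
Take 40 from B
Take 51 from B
Take 52 from A
Take 67 from A
Take 72 from B

Merged: [4, 6, 12, 16, 40, 51, 52, 67, 72, 83, 88, 90]


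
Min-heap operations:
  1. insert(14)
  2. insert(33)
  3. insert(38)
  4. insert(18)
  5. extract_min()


insert(14) -> [14]
insert(33) -> [14, 33]
insert(38) -> [14, 33, 38]
insert(18) -> [14, 18, 38, 33]
extract_min()->14, [18, 33, 38]

Final heap: [18, 33, 38]


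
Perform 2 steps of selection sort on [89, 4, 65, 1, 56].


Initial: [89, 4, 65, 1, 56]
Step 1: min=1 at 3
  Swap: [1, 4, 65, 89, 56]
Step 2: min=4 at 1
  Swap: [1, 4, 65, 89, 56]

After 2 steps: [1, 4, 65, 89, 56]


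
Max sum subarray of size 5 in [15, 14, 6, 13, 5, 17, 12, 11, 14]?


[0:5]: 53
[1:6]: 55
[2:7]: 53
[3:8]: 58
[4:9]: 59

Max: 59 at [4:9]


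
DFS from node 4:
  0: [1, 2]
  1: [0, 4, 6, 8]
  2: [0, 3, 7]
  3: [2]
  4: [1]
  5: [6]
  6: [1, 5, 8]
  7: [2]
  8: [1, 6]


Visit 4, push [1]
Visit 1, push [8, 6, 0]
Visit 0, push [2]
Visit 2, push [7, 3]
Visit 3, push []
Visit 7, push []
Visit 6, push [8, 5]
Visit 5, push []
Visit 8, push []

DFS order: [4, 1, 0, 2, 3, 7, 6, 5, 8]


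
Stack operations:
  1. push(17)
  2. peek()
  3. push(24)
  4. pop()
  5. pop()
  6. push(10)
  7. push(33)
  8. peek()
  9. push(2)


push(17) -> [17]
peek()->17
push(24) -> [17, 24]
pop()->24, [17]
pop()->17, []
push(10) -> [10]
push(33) -> [10, 33]
peek()->33
push(2) -> [10, 33, 2]

Final stack: [10, 33, 2]


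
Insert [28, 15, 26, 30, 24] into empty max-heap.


Insert 28: [28]
Insert 15: [28, 15]
Insert 26: [28, 15, 26]
Insert 30: [30, 28, 26, 15]
Insert 24: [30, 28, 26, 15, 24]

Final heap: [30, 28, 26, 15, 24]


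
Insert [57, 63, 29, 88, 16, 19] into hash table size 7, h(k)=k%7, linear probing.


Insert 57: h=1 -> slot 1
Insert 63: h=0 -> slot 0
Insert 29: h=1, 1 probes -> slot 2
Insert 88: h=4 -> slot 4
Insert 16: h=2, 1 probes -> slot 3
Insert 19: h=5 -> slot 5

Table: [63, 57, 29, 16, 88, 19, None]


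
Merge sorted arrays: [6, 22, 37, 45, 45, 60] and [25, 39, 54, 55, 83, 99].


Take 6 from A
Take 22 from A
Take 25 from B
Take 37 from A
Take 39 from B
Take 45 from A
Take 45 from A
Take 54 from B
Take 55 from B
Take 60 from A

Merged: [6, 22, 25, 37, 39, 45, 45, 54, 55, 60, 83, 99]


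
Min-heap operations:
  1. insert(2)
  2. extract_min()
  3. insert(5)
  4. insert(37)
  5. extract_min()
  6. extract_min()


insert(2) -> [2]
extract_min()->2, []
insert(5) -> [5]
insert(37) -> [5, 37]
extract_min()->5, [37]
extract_min()->37, []

Final heap: []


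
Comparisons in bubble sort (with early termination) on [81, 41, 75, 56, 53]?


Algorithm: bubble sort (with early termination)
Input: [81, 41, 75, 56, 53]
Sorted: [41, 53, 56, 75, 81]

10


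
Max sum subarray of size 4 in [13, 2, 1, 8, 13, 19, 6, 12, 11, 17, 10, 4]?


[0:4]: 24
[1:5]: 24
[2:6]: 41
[3:7]: 46
[4:8]: 50
[5:9]: 48
[6:10]: 46
[7:11]: 50
[8:12]: 42

Max: 50 at [4:8]


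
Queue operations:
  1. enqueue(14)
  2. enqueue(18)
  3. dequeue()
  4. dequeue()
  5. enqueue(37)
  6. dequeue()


enqueue(14) -> [14]
enqueue(18) -> [14, 18]
dequeue()->14, [18]
dequeue()->18, []
enqueue(37) -> [37]
dequeue()->37, []

Final queue: []


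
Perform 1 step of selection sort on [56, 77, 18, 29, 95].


Initial: [56, 77, 18, 29, 95]
Step 1: min=18 at 2
  Swap: [18, 77, 56, 29, 95]

After 1 step: [18, 77, 56, 29, 95]


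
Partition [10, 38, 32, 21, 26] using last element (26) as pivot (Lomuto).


Pivot: 26
  10 <= 26: advance i (no swap)
  21 <= 26: swap -> [10, 21, 32, 38, 26]
Place pivot at 2: [10, 21, 26, 38, 32]

Partitioned: [10, 21, 26, 38, 32]


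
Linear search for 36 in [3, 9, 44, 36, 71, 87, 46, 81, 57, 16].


i=0: 3!=36
i=1: 9!=36
i=2: 44!=36
i=3: 36==36 found!

Found at 3, 4 comps


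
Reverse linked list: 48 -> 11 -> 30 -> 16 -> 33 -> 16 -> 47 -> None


Step 1: curr=48, set curr.next=prev(None) | reversed so far: 48
Step 2: curr=11, set curr.next=prev(48) | reversed so far: 11 -> 48
Step 3: curr=30, set curr.next=prev(11) | reversed so far: 30 -> 11 -> 48
Step 4: curr=16, set curr.next=prev(30) | reversed so far: 16 -> 30 -> 11 -> 48
Step 5: curr=33, set curr.next=prev(16) | reversed so far: 33 -> 16 -> 30 -> 11 -> 48
Step 6: curr=16, set curr.next=prev(33) | reversed so far: 16 -> 33 -> 16 -> 30 -> 11 -> 48
Step 7: curr=47, set curr.next=prev(16) | reversed so far: 47 -> 16 -> 33 -> 16 -> 30 -> 11 -> 48

47 -> 16 -> 33 -> 16 -> 30 -> 11 -> 48 -> None


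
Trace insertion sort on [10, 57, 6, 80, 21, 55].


Initial: [10, 57, 6, 80, 21, 55]
Insert 57: [10, 57, 6, 80, 21, 55]
Insert 6: [6, 10, 57, 80, 21, 55]
Insert 80: [6, 10, 57, 80, 21, 55]
Insert 21: [6, 10, 21, 57, 80, 55]
Insert 55: [6, 10, 21, 55, 57, 80]

Sorted: [6, 10, 21, 55, 57, 80]


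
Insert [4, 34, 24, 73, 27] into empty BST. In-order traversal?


Insert 4: root
Insert 34: R from 4
Insert 24: R from 4 -> L from 34
Insert 73: R from 4 -> R from 34
Insert 27: R from 4 -> L from 34 -> R from 24

In-order: [4, 24, 27, 34, 73]


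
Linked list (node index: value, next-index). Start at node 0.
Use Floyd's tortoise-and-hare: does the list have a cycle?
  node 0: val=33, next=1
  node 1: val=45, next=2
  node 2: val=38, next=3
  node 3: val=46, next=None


Floyd's tortoise (slow, +1) and hare (fast, +2):
  init: slow=0, fast=0
  step 1: slow=1, fast=2
  step 2: fast 2->3->None, no cycle

Cycle: no


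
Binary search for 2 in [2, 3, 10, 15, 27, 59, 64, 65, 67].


Step 1: lo=0, hi=8, mid=4, val=27
Step 2: lo=0, hi=3, mid=1, val=3
Step 3: lo=0, hi=0, mid=0, val=2

Found at index 0


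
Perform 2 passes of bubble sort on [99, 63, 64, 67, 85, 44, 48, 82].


Initial: [99, 63, 64, 67, 85, 44, 48, 82]
Pass 1: [63, 64, 67, 85, 44, 48, 82, 99] (7 swaps)
Pass 2: [63, 64, 67, 44, 48, 82, 85, 99] (3 swaps)

After 2 passes: [63, 64, 67, 44, 48, 82, 85, 99]


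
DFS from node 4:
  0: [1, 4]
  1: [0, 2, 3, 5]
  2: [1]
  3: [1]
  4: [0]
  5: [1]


Visit 4, push [0]
Visit 0, push [1]
Visit 1, push [5, 3, 2]
Visit 2, push []
Visit 3, push []
Visit 5, push []

DFS order: [4, 0, 1, 2, 3, 5]


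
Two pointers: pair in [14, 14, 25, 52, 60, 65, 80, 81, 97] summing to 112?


lo=0(14)+hi=8(97)=111
lo=1(14)+hi=8(97)=111
lo=2(25)+hi=8(97)=122
lo=2(25)+hi=7(81)=106
lo=3(52)+hi=7(81)=133
lo=3(52)+hi=6(80)=132
lo=3(52)+hi=5(65)=117
lo=3(52)+hi=4(60)=112

Yes: 52+60=112


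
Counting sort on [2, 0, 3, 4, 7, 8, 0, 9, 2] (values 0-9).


Input: [2, 0, 3, 4, 7, 8, 0, 9, 2]
Counts: [2, 0, 2, 1, 1, 0, 0, 1, 1, 1]

Sorted: [0, 0, 2, 2, 3, 4, 7, 8, 9]


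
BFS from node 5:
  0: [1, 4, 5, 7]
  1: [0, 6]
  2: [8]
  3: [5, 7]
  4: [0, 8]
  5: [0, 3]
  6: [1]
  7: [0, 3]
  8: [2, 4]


Visit 5, enqueue [0, 3]
Visit 0, enqueue [1, 4, 7]
Visit 3, enqueue []
Visit 1, enqueue [6]
Visit 4, enqueue [8]
Visit 7, enqueue []
Visit 6, enqueue []
Visit 8, enqueue [2]
Visit 2, enqueue []

BFS order: [5, 0, 3, 1, 4, 7, 6, 8, 2]


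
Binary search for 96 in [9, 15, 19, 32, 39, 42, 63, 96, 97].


Step 1: lo=0, hi=8, mid=4, val=39
Step 2: lo=5, hi=8, mid=6, val=63
Step 3: lo=7, hi=8, mid=7, val=96

Found at index 7


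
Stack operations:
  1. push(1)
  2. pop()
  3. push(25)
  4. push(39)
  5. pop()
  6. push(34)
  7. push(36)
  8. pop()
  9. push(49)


push(1) -> [1]
pop()->1, []
push(25) -> [25]
push(39) -> [25, 39]
pop()->39, [25]
push(34) -> [25, 34]
push(36) -> [25, 34, 36]
pop()->36, [25, 34]
push(49) -> [25, 34, 49]

Final stack: [25, 34, 49]


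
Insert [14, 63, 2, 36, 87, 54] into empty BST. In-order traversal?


Insert 14: root
Insert 63: R from 14
Insert 2: L from 14
Insert 36: R from 14 -> L from 63
Insert 87: R from 14 -> R from 63
Insert 54: R from 14 -> L from 63 -> R from 36

In-order: [2, 14, 36, 54, 63, 87]


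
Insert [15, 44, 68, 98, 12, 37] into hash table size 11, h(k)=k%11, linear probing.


Insert 15: h=4 -> slot 4
Insert 44: h=0 -> slot 0
Insert 68: h=2 -> slot 2
Insert 98: h=10 -> slot 10
Insert 12: h=1 -> slot 1
Insert 37: h=4, 1 probes -> slot 5

Table: [44, 12, 68, None, 15, 37, None, None, None, None, 98]


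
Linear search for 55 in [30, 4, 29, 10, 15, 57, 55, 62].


i=0: 30!=55
i=1: 4!=55
i=2: 29!=55
i=3: 10!=55
i=4: 15!=55
i=5: 57!=55
i=6: 55==55 found!

Found at 6, 7 comps


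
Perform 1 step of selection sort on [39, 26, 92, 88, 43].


Initial: [39, 26, 92, 88, 43]
Step 1: min=26 at 1
  Swap: [26, 39, 92, 88, 43]

After 1 step: [26, 39, 92, 88, 43]


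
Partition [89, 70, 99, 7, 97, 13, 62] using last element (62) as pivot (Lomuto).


Pivot: 62
  7 <= 62: swap -> [7, 70, 99, 89, 97, 13, 62]
  13 <= 62: swap -> [7, 13, 99, 89, 97, 70, 62]
Place pivot at 2: [7, 13, 62, 89, 97, 70, 99]

Partitioned: [7, 13, 62, 89, 97, 70, 99]


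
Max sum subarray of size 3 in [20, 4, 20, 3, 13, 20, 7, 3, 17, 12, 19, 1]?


[0:3]: 44
[1:4]: 27
[2:5]: 36
[3:6]: 36
[4:7]: 40
[5:8]: 30
[6:9]: 27
[7:10]: 32
[8:11]: 48
[9:12]: 32

Max: 48 at [8:11]


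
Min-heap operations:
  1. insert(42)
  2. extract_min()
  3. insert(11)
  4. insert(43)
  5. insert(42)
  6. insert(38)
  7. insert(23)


insert(42) -> [42]
extract_min()->42, []
insert(11) -> [11]
insert(43) -> [11, 43]
insert(42) -> [11, 43, 42]
insert(38) -> [11, 38, 42, 43]
insert(23) -> [11, 23, 42, 43, 38]

Final heap: [11, 23, 42, 43, 38]


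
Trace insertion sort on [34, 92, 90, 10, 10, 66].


Initial: [34, 92, 90, 10, 10, 66]
Insert 92: [34, 92, 90, 10, 10, 66]
Insert 90: [34, 90, 92, 10, 10, 66]
Insert 10: [10, 34, 90, 92, 10, 66]
Insert 10: [10, 10, 34, 90, 92, 66]
Insert 66: [10, 10, 34, 66, 90, 92]

Sorted: [10, 10, 34, 66, 90, 92]


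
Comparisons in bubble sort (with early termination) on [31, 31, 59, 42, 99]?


Algorithm: bubble sort (with early termination)
Input: [31, 31, 59, 42, 99]
Sorted: [31, 31, 42, 59, 99]

7


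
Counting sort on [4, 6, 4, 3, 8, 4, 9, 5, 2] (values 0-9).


Input: [4, 6, 4, 3, 8, 4, 9, 5, 2]
Counts: [0, 0, 1, 1, 3, 1, 1, 0, 1, 1]

Sorted: [2, 3, 4, 4, 4, 5, 6, 8, 9]


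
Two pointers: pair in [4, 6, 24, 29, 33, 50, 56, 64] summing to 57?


lo=0(4)+hi=7(64)=68
lo=0(4)+hi=6(56)=60
lo=0(4)+hi=5(50)=54
lo=1(6)+hi=5(50)=56
lo=2(24)+hi=5(50)=74
lo=2(24)+hi=4(33)=57

Yes: 24+33=57


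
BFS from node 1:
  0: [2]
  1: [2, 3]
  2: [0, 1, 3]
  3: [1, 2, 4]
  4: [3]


Visit 1, enqueue [2, 3]
Visit 2, enqueue [0]
Visit 3, enqueue [4]
Visit 0, enqueue []
Visit 4, enqueue []

BFS order: [1, 2, 3, 0, 4]


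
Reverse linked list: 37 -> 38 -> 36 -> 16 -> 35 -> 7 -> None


Step 1: curr=37, set curr.next=prev(None) | reversed so far: 37
Step 2: curr=38, set curr.next=prev(37) | reversed so far: 38 -> 37
Step 3: curr=36, set curr.next=prev(38) | reversed so far: 36 -> 38 -> 37
Step 4: curr=16, set curr.next=prev(36) | reversed so far: 16 -> 36 -> 38 -> 37
Step 5: curr=35, set curr.next=prev(16) | reversed so far: 35 -> 16 -> 36 -> 38 -> 37
Step 6: curr=7, set curr.next=prev(35) | reversed so far: 7 -> 35 -> 16 -> 36 -> 38 -> 37

7 -> 35 -> 16 -> 36 -> 38 -> 37 -> None


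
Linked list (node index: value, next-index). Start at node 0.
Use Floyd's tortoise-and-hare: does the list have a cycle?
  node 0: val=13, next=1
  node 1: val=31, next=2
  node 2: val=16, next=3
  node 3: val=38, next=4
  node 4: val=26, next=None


Floyd's tortoise (slow, +1) and hare (fast, +2):
  init: slow=0, fast=0
  step 1: slow=1, fast=2
  step 2: slow=2, fast=4
  step 3: fast -> None, no cycle

Cycle: no


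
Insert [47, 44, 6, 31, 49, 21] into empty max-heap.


Insert 47: [47]
Insert 44: [47, 44]
Insert 6: [47, 44, 6]
Insert 31: [47, 44, 6, 31]
Insert 49: [49, 47, 6, 31, 44]
Insert 21: [49, 47, 21, 31, 44, 6]

Final heap: [49, 47, 21, 31, 44, 6]


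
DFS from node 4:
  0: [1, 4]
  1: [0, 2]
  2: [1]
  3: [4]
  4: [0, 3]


Visit 4, push [3, 0]
Visit 0, push [1]
Visit 1, push [2]
Visit 2, push []
Visit 3, push []

DFS order: [4, 0, 1, 2, 3]


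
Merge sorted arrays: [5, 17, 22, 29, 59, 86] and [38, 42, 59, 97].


Take 5 from A
Take 17 from A
Take 22 from A
Take 29 from A
Take 38 from B
Take 42 from B
Take 59 from A
Take 59 from B
Take 86 from A

Merged: [5, 17, 22, 29, 38, 42, 59, 59, 86, 97]


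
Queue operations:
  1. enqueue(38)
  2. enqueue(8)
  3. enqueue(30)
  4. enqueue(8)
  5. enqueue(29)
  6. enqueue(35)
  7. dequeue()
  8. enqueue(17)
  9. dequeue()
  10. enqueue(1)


enqueue(38) -> [38]
enqueue(8) -> [38, 8]
enqueue(30) -> [38, 8, 30]
enqueue(8) -> [38, 8, 30, 8]
enqueue(29) -> [38, 8, 30, 8, 29]
enqueue(35) -> [38, 8, 30, 8, 29, 35]
dequeue()->38, [8, 30, 8, 29, 35]
enqueue(17) -> [8, 30, 8, 29, 35, 17]
dequeue()->8, [30, 8, 29, 35, 17]
enqueue(1) -> [30, 8, 29, 35, 17, 1]

Final queue: [30, 8, 29, 35, 17, 1]


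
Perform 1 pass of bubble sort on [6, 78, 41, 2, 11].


Initial: [6, 78, 41, 2, 11]
Pass 1: [6, 41, 2, 11, 78] (3 swaps)

After 1 pass: [6, 41, 2, 11, 78]


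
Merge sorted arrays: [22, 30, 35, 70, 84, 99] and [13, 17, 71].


Take 13 from B
Take 17 from B
Take 22 from A
Take 30 from A
Take 35 from A
Take 70 from A
Take 71 from B

Merged: [13, 17, 22, 30, 35, 70, 71, 84, 99]


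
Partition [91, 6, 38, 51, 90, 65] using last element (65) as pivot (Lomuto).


Pivot: 65
  6 <= 65: swap -> [6, 91, 38, 51, 90, 65]
  38 <= 65: swap -> [6, 38, 91, 51, 90, 65]
  51 <= 65: swap -> [6, 38, 51, 91, 90, 65]
Place pivot at 3: [6, 38, 51, 65, 90, 91]

Partitioned: [6, 38, 51, 65, 90, 91]


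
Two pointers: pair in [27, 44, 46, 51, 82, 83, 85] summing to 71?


lo=0(27)+hi=6(85)=112
lo=0(27)+hi=5(83)=110
lo=0(27)+hi=4(82)=109
lo=0(27)+hi=3(51)=78
lo=0(27)+hi=2(46)=73
lo=0(27)+hi=1(44)=71

Yes: 27+44=71


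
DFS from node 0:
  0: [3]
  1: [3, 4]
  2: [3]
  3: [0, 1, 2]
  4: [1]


Visit 0, push [3]
Visit 3, push [2, 1]
Visit 1, push [4]
Visit 4, push []
Visit 2, push []

DFS order: [0, 3, 1, 4, 2]


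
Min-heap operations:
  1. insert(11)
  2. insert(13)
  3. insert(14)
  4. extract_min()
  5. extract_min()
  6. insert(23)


insert(11) -> [11]
insert(13) -> [11, 13]
insert(14) -> [11, 13, 14]
extract_min()->11, [13, 14]
extract_min()->13, [14]
insert(23) -> [14, 23]

Final heap: [14, 23]


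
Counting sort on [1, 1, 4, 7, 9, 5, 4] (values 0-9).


Input: [1, 1, 4, 7, 9, 5, 4]
Counts: [0, 2, 0, 0, 2, 1, 0, 1, 0, 1]

Sorted: [1, 1, 4, 4, 5, 7, 9]


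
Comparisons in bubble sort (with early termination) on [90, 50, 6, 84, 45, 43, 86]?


Algorithm: bubble sort (with early termination)
Input: [90, 50, 6, 84, 45, 43, 86]
Sorted: [6, 43, 45, 50, 84, 86, 90]

20


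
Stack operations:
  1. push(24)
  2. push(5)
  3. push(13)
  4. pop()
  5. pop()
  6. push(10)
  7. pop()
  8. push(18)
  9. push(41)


push(24) -> [24]
push(5) -> [24, 5]
push(13) -> [24, 5, 13]
pop()->13, [24, 5]
pop()->5, [24]
push(10) -> [24, 10]
pop()->10, [24]
push(18) -> [24, 18]
push(41) -> [24, 18, 41]

Final stack: [24, 18, 41]


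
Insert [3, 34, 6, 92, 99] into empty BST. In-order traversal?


Insert 3: root
Insert 34: R from 3
Insert 6: R from 3 -> L from 34
Insert 92: R from 3 -> R from 34
Insert 99: R from 3 -> R from 34 -> R from 92

In-order: [3, 6, 34, 92, 99]


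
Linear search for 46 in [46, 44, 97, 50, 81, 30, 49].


i=0: 46==46 found!

Found at 0, 1 comps


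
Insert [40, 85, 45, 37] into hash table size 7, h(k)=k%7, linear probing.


Insert 40: h=5 -> slot 5
Insert 85: h=1 -> slot 1
Insert 45: h=3 -> slot 3
Insert 37: h=2 -> slot 2

Table: [None, 85, 37, 45, None, 40, None]


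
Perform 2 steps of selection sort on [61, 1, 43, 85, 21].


Initial: [61, 1, 43, 85, 21]
Step 1: min=1 at 1
  Swap: [1, 61, 43, 85, 21]
Step 2: min=21 at 4
  Swap: [1, 21, 43, 85, 61]

After 2 steps: [1, 21, 43, 85, 61]


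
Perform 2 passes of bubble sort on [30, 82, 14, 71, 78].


Initial: [30, 82, 14, 71, 78]
Pass 1: [30, 14, 71, 78, 82] (3 swaps)
Pass 2: [14, 30, 71, 78, 82] (1 swaps)

After 2 passes: [14, 30, 71, 78, 82]


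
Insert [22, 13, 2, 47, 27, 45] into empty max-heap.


Insert 22: [22]
Insert 13: [22, 13]
Insert 2: [22, 13, 2]
Insert 47: [47, 22, 2, 13]
Insert 27: [47, 27, 2, 13, 22]
Insert 45: [47, 27, 45, 13, 22, 2]

Final heap: [47, 27, 45, 13, 22, 2]


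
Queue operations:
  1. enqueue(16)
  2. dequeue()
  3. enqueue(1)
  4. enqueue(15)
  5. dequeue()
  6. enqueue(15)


enqueue(16) -> [16]
dequeue()->16, []
enqueue(1) -> [1]
enqueue(15) -> [1, 15]
dequeue()->1, [15]
enqueue(15) -> [15, 15]

Final queue: [15, 15]


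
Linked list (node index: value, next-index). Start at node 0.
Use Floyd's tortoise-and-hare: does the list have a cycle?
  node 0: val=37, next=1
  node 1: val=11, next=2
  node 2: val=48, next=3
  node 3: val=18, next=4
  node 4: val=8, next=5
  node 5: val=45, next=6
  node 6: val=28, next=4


Floyd's tortoise (slow, +1) and hare (fast, +2):
  init: slow=0, fast=0
  step 1: slow=1, fast=2
  step 2: slow=2, fast=4
  step 3: slow=3, fast=6
  step 4: slow=4, fast=5
  step 5: slow=5, fast=4
  step 6: slow=6, fast=6
  slow == fast at node 6: cycle detected

Cycle: yes


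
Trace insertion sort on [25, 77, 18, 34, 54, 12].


Initial: [25, 77, 18, 34, 54, 12]
Insert 77: [25, 77, 18, 34, 54, 12]
Insert 18: [18, 25, 77, 34, 54, 12]
Insert 34: [18, 25, 34, 77, 54, 12]
Insert 54: [18, 25, 34, 54, 77, 12]
Insert 12: [12, 18, 25, 34, 54, 77]

Sorted: [12, 18, 25, 34, 54, 77]


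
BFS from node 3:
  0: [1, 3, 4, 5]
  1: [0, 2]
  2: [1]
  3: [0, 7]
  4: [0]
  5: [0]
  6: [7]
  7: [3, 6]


Visit 3, enqueue [0, 7]
Visit 0, enqueue [1, 4, 5]
Visit 7, enqueue [6]
Visit 1, enqueue [2]
Visit 4, enqueue []
Visit 5, enqueue []
Visit 6, enqueue []
Visit 2, enqueue []

BFS order: [3, 0, 7, 1, 4, 5, 6, 2]


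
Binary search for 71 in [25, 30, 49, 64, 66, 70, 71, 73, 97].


Step 1: lo=0, hi=8, mid=4, val=66
Step 2: lo=5, hi=8, mid=6, val=71

Found at index 6


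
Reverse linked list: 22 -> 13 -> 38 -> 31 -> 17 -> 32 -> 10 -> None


Step 1: curr=22, set curr.next=prev(None) | reversed so far: 22
Step 2: curr=13, set curr.next=prev(22) | reversed so far: 13 -> 22
Step 3: curr=38, set curr.next=prev(13) | reversed so far: 38 -> 13 -> 22
Step 4: curr=31, set curr.next=prev(38) | reversed so far: 31 -> 38 -> 13 -> 22
Step 5: curr=17, set curr.next=prev(31) | reversed so far: 17 -> 31 -> 38 -> 13 -> 22
Step 6: curr=32, set curr.next=prev(17) | reversed so far: 32 -> 17 -> 31 -> 38 -> 13 -> 22
Step 7: curr=10, set curr.next=prev(32) | reversed so far: 10 -> 32 -> 17 -> 31 -> 38 -> 13 -> 22

10 -> 32 -> 17 -> 31 -> 38 -> 13 -> 22 -> None


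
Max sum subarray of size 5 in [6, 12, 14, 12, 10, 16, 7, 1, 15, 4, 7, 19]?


[0:5]: 54
[1:6]: 64
[2:7]: 59
[3:8]: 46
[4:9]: 49
[5:10]: 43
[6:11]: 34
[7:12]: 46

Max: 64 at [1:6]


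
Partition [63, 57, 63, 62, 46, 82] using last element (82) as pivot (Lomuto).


Pivot: 82
  63 <= 82: advance i (no swap)
  57 <= 82: advance i (no swap)
  63 <= 82: advance i (no swap)
  62 <= 82: advance i (no swap)
  46 <= 82: advance i (no swap)
Place pivot at 5: [63, 57, 63, 62, 46, 82]

Partitioned: [63, 57, 63, 62, 46, 82]


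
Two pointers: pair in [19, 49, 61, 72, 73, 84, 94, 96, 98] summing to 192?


lo=0(19)+hi=8(98)=117
lo=1(49)+hi=8(98)=147
lo=2(61)+hi=8(98)=159
lo=3(72)+hi=8(98)=170
lo=4(73)+hi=8(98)=171
lo=5(84)+hi=8(98)=182
lo=6(94)+hi=8(98)=192

Yes: 94+98=192


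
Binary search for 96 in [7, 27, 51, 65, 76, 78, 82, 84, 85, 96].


Step 1: lo=0, hi=9, mid=4, val=76
Step 2: lo=5, hi=9, mid=7, val=84
Step 3: lo=8, hi=9, mid=8, val=85
Step 4: lo=9, hi=9, mid=9, val=96

Found at index 9


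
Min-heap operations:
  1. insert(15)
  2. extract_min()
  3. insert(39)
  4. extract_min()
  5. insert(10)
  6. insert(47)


insert(15) -> [15]
extract_min()->15, []
insert(39) -> [39]
extract_min()->39, []
insert(10) -> [10]
insert(47) -> [10, 47]

Final heap: [10, 47]


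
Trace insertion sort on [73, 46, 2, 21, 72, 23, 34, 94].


Initial: [73, 46, 2, 21, 72, 23, 34, 94]
Insert 46: [46, 73, 2, 21, 72, 23, 34, 94]
Insert 2: [2, 46, 73, 21, 72, 23, 34, 94]
Insert 21: [2, 21, 46, 73, 72, 23, 34, 94]
Insert 72: [2, 21, 46, 72, 73, 23, 34, 94]
Insert 23: [2, 21, 23, 46, 72, 73, 34, 94]
Insert 34: [2, 21, 23, 34, 46, 72, 73, 94]
Insert 94: [2, 21, 23, 34, 46, 72, 73, 94]

Sorted: [2, 21, 23, 34, 46, 72, 73, 94]


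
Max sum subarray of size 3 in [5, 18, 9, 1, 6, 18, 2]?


[0:3]: 32
[1:4]: 28
[2:5]: 16
[3:6]: 25
[4:7]: 26

Max: 32 at [0:3]


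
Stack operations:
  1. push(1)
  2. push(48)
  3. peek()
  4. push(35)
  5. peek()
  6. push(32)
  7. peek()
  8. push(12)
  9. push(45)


push(1) -> [1]
push(48) -> [1, 48]
peek()->48
push(35) -> [1, 48, 35]
peek()->35
push(32) -> [1, 48, 35, 32]
peek()->32
push(12) -> [1, 48, 35, 32, 12]
push(45) -> [1, 48, 35, 32, 12, 45]

Final stack: [1, 48, 35, 32, 12, 45]


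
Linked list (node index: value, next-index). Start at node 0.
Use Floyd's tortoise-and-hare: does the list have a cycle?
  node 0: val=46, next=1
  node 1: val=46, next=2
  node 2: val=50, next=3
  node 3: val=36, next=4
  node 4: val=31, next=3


Floyd's tortoise (slow, +1) and hare (fast, +2):
  init: slow=0, fast=0
  step 1: slow=1, fast=2
  step 2: slow=2, fast=4
  step 3: slow=3, fast=4
  step 4: slow=4, fast=4
  slow == fast at node 4: cycle detected

Cycle: yes


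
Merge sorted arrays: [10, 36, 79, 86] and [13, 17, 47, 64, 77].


Take 10 from A
Take 13 from B
Take 17 from B
Take 36 from A
Take 47 from B
Take 64 from B
Take 77 from B

Merged: [10, 13, 17, 36, 47, 64, 77, 79, 86]


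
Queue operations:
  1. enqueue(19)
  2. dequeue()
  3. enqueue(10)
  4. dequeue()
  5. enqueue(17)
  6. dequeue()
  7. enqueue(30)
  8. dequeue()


enqueue(19) -> [19]
dequeue()->19, []
enqueue(10) -> [10]
dequeue()->10, []
enqueue(17) -> [17]
dequeue()->17, []
enqueue(30) -> [30]
dequeue()->30, []

Final queue: []


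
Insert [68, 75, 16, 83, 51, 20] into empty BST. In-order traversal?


Insert 68: root
Insert 75: R from 68
Insert 16: L from 68
Insert 83: R from 68 -> R from 75
Insert 51: L from 68 -> R from 16
Insert 20: L from 68 -> R from 16 -> L from 51

In-order: [16, 20, 51, 68, 75, 83]


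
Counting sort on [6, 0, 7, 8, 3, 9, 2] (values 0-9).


Input: [6, 0, 7, 8, 3, 9, 2]
Counts: [1, 0, 1, 1, 0, 0, 1, 1, 1, 1]

Sorted: [0, 2, 3, 6, 7, 8, 9]


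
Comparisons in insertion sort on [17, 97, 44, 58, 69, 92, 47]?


Algorithm: insertion sort
Input: [17, 97, 44, 58, 69, 92, 47]
Sorted: [17, 44, 47, 58, 69, 92, 97]

14


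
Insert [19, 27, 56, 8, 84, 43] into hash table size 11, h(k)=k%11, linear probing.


Insert 19: h=8 -> slot 8
Insert 27: h=5 -> slot 5
Insert 56: h=1 -> slot 1
Insert 8: h=8, 1 probes -> slot 9
Insert 84: h=7 -> slot 7
Insert 43: h=10 -> slot 10

Table: [None, 56, None, None, None, 27, None, 84, 19, 8, 43]


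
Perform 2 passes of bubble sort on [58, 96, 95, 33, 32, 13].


Initial: [58, 96, 95, 33, 32, 13]
Pass 1: [58, 95, 33, 32, 13, 96] (4 swaps)
Pass 2: [58, 33, 32, 13, 95, 96] (3 swaps)

After 2 passes: [58, 33, 32, 13, 95, 96]


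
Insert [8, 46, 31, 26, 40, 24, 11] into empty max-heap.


Insert 8: [8]
Insert 46: [46, 8]
Insert 31: [46, 8, 31]
Insert 26: [46, 26, 31, 8]
Insert 40: [46, 40, 31, 8, 26]
Insert 24: [46, 40, 31, 8, 26, 24]
Insert 11: [46, 40, 31, 8, 26, 24, 11]

Final heap: [46, 40, 31, 8, 26, 24, 11]


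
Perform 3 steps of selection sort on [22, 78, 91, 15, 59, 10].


Initial: [22, 78, 91, 15, 59, 10]
Step 1: min=10 at 5
  Swap: [10, 78, 91, 15, 59, 22]
Step 2: min=15 at 3
  Swap: [10, 15, 91, 78, 59, 22]
Step 3: min=22 at 5
  Swap: [10, 15, 22, 78, 59, 91]

After 3 steps: [10, 15, 22, 78, 59, 91]


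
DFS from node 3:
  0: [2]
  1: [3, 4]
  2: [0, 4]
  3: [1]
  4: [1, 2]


Visit 3, push [1]
Visit 1, push [4]
Visit 4, push [2]
Visit 2, push [0]
Visit 0, push []

DFS order: [3, 1, 4, 2, 0]


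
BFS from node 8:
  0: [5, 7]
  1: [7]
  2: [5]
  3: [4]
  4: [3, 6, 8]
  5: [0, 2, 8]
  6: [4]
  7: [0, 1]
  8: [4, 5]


Visit 8, enqueue [4, 5]
Visit 4, enqueue [3, 6]
Visit 5, enqueue [0, 2]
Visit 3, enqueue []
Visit 6, enqueue []
Visit 0, enqueue [7]
Visit 2, enqueue []
Visit 7, enqueue [1]
Visit 1, enqueue []

BFS order: [8, 4, 5, 3, 6, 0, 2, 7, 1]


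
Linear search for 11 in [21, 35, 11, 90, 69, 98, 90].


i=0: 21!=11
i=1: 35!=11
i=2: 11==11 found!

Found at 2, 3 comps


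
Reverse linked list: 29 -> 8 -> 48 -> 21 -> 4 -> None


Step 1: curr=29, set curr.next=prev(None) | reversed so far: 29
Step 2: curr=8, set curr.next=prev(29) | reversed so far: 8 -> 29
Step 3: curr=48, set curr.next=prev(8) | reversed so far: 48 -> 8 -> 29
Step 4: curr=21, set curr.next=prev(48) | reversed so far: 21 -> 48 -> 8 -> 29
Step 5: curr=4, set curr.next=prev(21) | reversed so far: 4 -> 21 -> 48 -> 8 -> 29

4 -> 21 -> 48 -> 8 -> 29 -> None


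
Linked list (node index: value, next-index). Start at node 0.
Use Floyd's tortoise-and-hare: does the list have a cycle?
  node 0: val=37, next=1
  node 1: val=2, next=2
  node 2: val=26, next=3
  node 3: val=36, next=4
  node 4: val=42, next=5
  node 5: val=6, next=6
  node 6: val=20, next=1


Floyd's tortoise (slow, +1) and hare (fast, +2):
  init: slow=0, fast=0
  step 1: slow=1, fast=2
  step 2: slow=2, fast=4
  step 3: slow=3, fast=6
  step 4: slow=4, fast=2
  step 5: slow=5, fast=4
  step 6: slow=6, fast=6
  slow == fast at node 6: cycle detected

Cycle: yes


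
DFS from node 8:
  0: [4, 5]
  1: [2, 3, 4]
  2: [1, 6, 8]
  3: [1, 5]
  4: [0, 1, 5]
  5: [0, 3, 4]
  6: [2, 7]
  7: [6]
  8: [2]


Visit 8, push [2]
Visit 2, push [6, 1]
Visit 1, push [4, 3]
Visit 3, push [5]
Visit 5, push [4, 0]
Visit 0, push [4]
Visit 4, push []
Visit 6, push [7]
Visit 7, push []

DFS order: [8, 2, 1, 3, 5, 0, 4, 6, 7]


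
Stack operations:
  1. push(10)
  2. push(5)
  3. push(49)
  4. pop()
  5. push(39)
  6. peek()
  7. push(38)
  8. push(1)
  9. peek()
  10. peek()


push(10) -> [10]
push(5) -> [10, 5]
push(49) -> [10, 5, 49]
pop()->49, [10, 5]
push(39) -> [10, 5, 39]
peek()->39
push(38) -> [10, 5, 39, 38]
push(1) -> [10, 5, 39, 38, 1]
peek()->1
peek()->1

Final stack: [10, 5, 39, 38, 1]


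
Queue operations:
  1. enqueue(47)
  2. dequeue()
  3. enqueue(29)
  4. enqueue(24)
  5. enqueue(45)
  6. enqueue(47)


enqueue(47) -> [47]
dequeue()->47, []
enqueue(29) -> [29]
enqueue(24) -> [29, 24]
enqueue(45) -> [29, 24, 45]
enqueue(47) -> [29, 24, 45, 47]

Final queue: [29, 24, 45, 47]


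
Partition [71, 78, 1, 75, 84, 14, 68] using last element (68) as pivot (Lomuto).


Pivot: 68
  1 <= 68: swap -> [1, 78, 71, 75, 84, 14, 68]
  14 <= 68: swap -> [1, 14, 71, 75, 84, 78, 68]
Place pivot at 2: [1, 14, 68, 75, 84, 78, 71]

Partitioned: [1, 14, 68, 75, 84, 78, 71]


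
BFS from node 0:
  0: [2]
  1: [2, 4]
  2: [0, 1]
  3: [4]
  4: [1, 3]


Visit 0, enqueue [2]
Visit 2, enqueue [1]
Visit 1, enqueue [4]
Visit 4, enqueue [3]
Visit 3, enqueue []

BFS order: [0, 2, 1, 4, 3]


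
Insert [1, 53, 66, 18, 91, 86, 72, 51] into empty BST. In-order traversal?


Insert 1: root
Insert 53: R from 1
Insert 66: R from 1 -> R from 53
Insert 18: R from 1 -> L from 53
Insert 91: R from 1 -> R from 53 -> R from 66
Insert 86: R from 1 -> R from 53 -> R from 66 -> L from 91
Insert 72: R from 1 -> R from 53 -> R from 66 -> L from 91 -> L from 86
Insert 51: R from 1 -> L from 53 -> R from 18

In-order: [1, 18, 51, 53, 66, 72, 86, 91]
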